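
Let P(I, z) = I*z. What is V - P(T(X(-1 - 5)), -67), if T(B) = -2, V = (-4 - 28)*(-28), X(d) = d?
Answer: 762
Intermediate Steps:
V = 896 (V = -32*(-28) = 896)
V - P(T(X(-1 - 5)), -67) = 896 - (-2)*(-67) = 896 - 1*134 = 896 - 134 = 762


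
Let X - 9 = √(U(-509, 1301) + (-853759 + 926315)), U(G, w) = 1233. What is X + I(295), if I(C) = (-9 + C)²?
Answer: 81805 + √73789 ≈ 82077.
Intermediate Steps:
X = 9 + √73789 (X = 9 + √(1233 + (-853759 + 926315)) = 9 + √(1233 + 72556) = 9 + √73789 ≈ 280.64)
X + I(295) = (9 + √73789) + (-9 + 295)² = (9 + √73789) + 286² = (9 + √73789) + 81796 = 81805 + √73789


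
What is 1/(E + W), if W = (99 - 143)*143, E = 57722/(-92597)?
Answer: -2987/18796066 ≈ -0.00015892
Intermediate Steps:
E = -1862/2987 (E = 57722*(-1/92597) = -1862/2987 ≈ -0.62337)
W = -6292 (W = -44*143 = -6292)
1/(E + W) = 1/(-1862/2987 - 6292) = 1/(-18796066/2987) = -2987/18796066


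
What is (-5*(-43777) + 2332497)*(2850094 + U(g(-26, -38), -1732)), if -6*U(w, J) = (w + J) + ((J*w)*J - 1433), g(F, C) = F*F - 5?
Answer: -2545997111832586/3 ≈ -8.4867e+14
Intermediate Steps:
g(F, C) = -5 + F**2 (g(F, C) = F**2 - 5 = -5 + F**2)
U(w, J) = 1433/6 - J/6 - w/6 - w*J**2/6 (U(w, J) = -((w + J) + ((J*w)*J - 1433))/6 = -((J + w) + (w*J**2 - 1433))/6 = -((J + w) + (-1433 + w*J**2))/6 = -(-1433 + J + w + w*J**2)/6 = 1433/6 - J/6 - w/6 - w*J**2/6)
(-5*(-43777) + 2332497)*(2850094 + U(g(-26, -38), -1732)) = (-5*(-43777) + 2332497)*(2850094 + (1433/6 - 1/6*(-1732) - (-5 + (-26)**2)/6 - 1/6*(-5 + (-26)**2)*(-1732)**2)) = (218885 + 2332497)*(2850094 + (1433/6 + 866/3 - (-5 + 676)/6 - 1/6*(-5 + 676)*2999824)) = 2551382*(2850094 + (1433/6 + 866/3 - 1/6*671 - 1/6*671*2999824)) = 2551382*(2850094 + (1433/6 + 866/3 - 671/6 - 1006440952/3)) = 2551382*(2850094 - 1006439705/3) = 2551382*(-997889423/3) = -2545997111832586/3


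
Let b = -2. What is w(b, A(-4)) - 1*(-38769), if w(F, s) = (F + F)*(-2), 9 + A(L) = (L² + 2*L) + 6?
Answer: 38777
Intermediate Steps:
A(L) = -3 + L² + 2*L (A(L) = -9 + ((L² + 2*L) + 6) = -9 + (6 + L² + 2*L) = -3 + L² + 2*L)
w(F, s) = -4*F (w(F, s) = (2*F)*(-2) = -4*F)
w(b, A(-4)) - 1*(-38769) = -4*(-2) - 1*(-38769) = 8 + 38769 = 38777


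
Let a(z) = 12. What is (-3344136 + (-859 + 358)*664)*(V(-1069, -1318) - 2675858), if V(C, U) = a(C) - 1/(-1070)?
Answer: 1052724910921920/107 ≈ 9.8385e+12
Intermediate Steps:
V(C, U) = 12841/1070 (V(C, U) = 12 - 1/(-1070) = 12 - 1*(-1/1070) = 12 + 1/1070 = 12841/1070)
(-3344136 + (-859 + 358)*664)*(V(-1069, -1318) - 2675858) = (-3344136 + (-859 + 358)*664)*(12841/1070 - 2675858) = (-3344136 - 501*664)*(-2863155219/1070) = (-3344136 - 332664)*(-2863155219/1070) = -3676800*(-2863155219/1070) = 1052724910921920/107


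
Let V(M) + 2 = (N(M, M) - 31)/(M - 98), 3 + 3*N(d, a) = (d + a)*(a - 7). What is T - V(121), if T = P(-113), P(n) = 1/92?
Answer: -36471/92 ≈ -396.42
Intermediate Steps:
P(n) = 1/92
T = 1/92 ≈ 0.010870
N(d, a) = -1 + (-7 + a)*(a + d)/3 (N(d, a) = -1 + ((d + a)*(a - 7))/3 = -1 + ((a + d)*(-7 + a))/3 = -1 + ((-7 + a)*(a + d))/3 = -1 + (-7 + a)*(a + d)/3)
V(M) = -2 + (-32 - 14*M/3 + 2*M²/3)/(-98 + M) (V(M) = -2 + ((-1 - 7*M/3 - 7*M/3 + M²/3 + M*M/3) - 31)/(M - 98) = -2 + ((-1 - 7*M/3 - 7*M/3 + M²/3 + M²/3) - 31)/(-98 + M) = -2 + ((-1 - 14*M/3 + 2*M²/3) - 31)/(-98 + M) = -2 + (-32 - 14*M/3 + 2*M²/3)/(-98 + M))
T - V(121) = 1/92 - 2*(246 + 121² - 10*121)/(3*(-98 + 121)) = 1/92 - 2*(246 + 14641 - 1210)/(3*23) = 1/92 - 2*13677/(3*23) = 1/92 - 1*9118/23 = 1/92 - 9118/23 = -36471/92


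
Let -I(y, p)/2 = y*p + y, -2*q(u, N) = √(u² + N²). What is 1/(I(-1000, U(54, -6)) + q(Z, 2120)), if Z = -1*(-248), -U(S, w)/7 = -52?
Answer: 45625/33306178814 + √71186/133224715256 ≈ 1.3719e-6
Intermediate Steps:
U(S, w) = 364 (U(S, w) = -7*(-52) = 364)
Z = 248
q(u, N) = -√(N² + u²)/2 (q(u, N) = -√(u² + N²)/2 = -√(N² + u²)/2)
I(y, p) = -2*y - 2*p*y (I(y, p) = -2*(y*p + y) = -2*(p*y + y) = -2*(y + p*y) = -2*y - 2*p*y)
1/(I(-1000, U(54, -6)) + q(Z, 2120)) = 1/(-2*(-1000)*(1 + 364) - √(2120² + 248²)/2) = 1/(-2*(-1000)*365 - √(4494400 + 61504)/2) = 1/(730000 - 4*√71186)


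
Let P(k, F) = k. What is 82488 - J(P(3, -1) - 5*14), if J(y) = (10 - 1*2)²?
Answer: 82424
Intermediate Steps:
J(y) = 64 (J(y) = (10 - 2)² = 8² = 64)
82488 - J(P(3, -1) - 5*14) = 82488 - 1*64 = 82488 - 64 = 82424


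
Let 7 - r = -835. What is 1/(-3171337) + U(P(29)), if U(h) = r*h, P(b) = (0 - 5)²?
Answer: 66756643849/3171337 ≈ 21050.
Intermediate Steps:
P(b) = 25 (P(b) = (-5)² = 25)
r = 842 (r = 7 - 1*(-835) = 7 + 835 = 842)
U(h) = 842*h
1/(-3171337) + U(P(29)) = 1/(-3171337) + 842*25 = -1/3171337 + 21050 = 66756643849/3171337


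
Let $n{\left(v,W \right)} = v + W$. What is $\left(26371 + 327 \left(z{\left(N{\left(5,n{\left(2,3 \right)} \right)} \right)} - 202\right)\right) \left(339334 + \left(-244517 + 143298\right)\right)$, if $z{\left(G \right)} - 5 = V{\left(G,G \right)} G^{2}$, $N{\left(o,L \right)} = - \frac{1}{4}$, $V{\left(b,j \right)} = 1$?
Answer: $- \frac{144878928715}{16} \approx -9.0549 \cdot 10^{9}$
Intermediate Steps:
$n{\left(v,W \right)} = W + v$
$N{\left(o,L \right)} = - \frac{1}{4}$ ($N{\left(o,L \right)} = \left(-1\right) \frac{1}{4} = - \frac{1}{4}$)
$z{\left(G \right)} = 5 + G^{2}$ ($z{\left(G \right)} = 5 + 1 G^{2} = 5 + G^{2}$)
$\left(26371 + 327 \left(z{\left(N{\left(5,n{\left(2,3 \right)} \right)} \right)} - 202\right)\right) \left(339334 + \left(-244517 + 143298\right)\right) = \left(26371 + 327 \left(\left(5 + \left(- \frac{1}{4}\right)^{2}\right) - 202\right)\right) \left(339334 + \left(-244517 + 143298\right)\right) = \left(26371 + 327 \left(\left(5 + \frac{1}{16}\right) - 202\right)\right) \left(339334 - 101219\right) = \left(26371 + 327 \left(\frac{81}{16} - 202\right)\right) 238115 = \left(26371 + 327 \left(- \frac{3151}{16}\right)\right) 238115 = \left(26371 - \frac{1030377}{16}\right) 238115 = \left(- \frac{608441}{16}\right) 238115 = - \frac{144878928715}{16}$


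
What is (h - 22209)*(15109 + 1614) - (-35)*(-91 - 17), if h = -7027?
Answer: -488917408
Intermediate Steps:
(h - 22209)*(15109 + 1614) - (-35)*(-91 - 17) = (-7027 - 22209)*(15109 + 1614) - (-35)*(-91 - 17) = -29236*16723 - (-35)*(-108) = -488913628 - 1*3780 = -488913628 - 3780 = -488917408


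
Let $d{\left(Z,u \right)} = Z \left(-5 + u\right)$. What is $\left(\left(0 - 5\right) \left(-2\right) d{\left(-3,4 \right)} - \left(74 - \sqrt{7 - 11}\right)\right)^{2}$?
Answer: $1932 - 176 i \approx 1932.0 - 176.0 i$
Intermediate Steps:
$\left(\left(0 - 5\right) \left(-2\right) d{\left(-3,4 \right)} - \left(74 - \sqrt{7 - 11}\right)\right)^{2} = \left(\left(0 - 5\right) \left(-2\right) \left(- 3 \left(-5 + 4\right)\right) - \left(74 - \sqrt{7 - 11}\right)\right)^{2} = \left(\left(-5\right) \left(-2\right) \left(\left(-3\right) \left(-1\right)\right) - \left(74 - \sqrt{-4}\right)\right)^{2} = \left(10 \cdot 3 - \left(74 - 2 i\right)\right)^{2} = \left(30 - \left(74 - 2 i\right)\right)^{2} = \left(-44 + 2 i\right)^{2}$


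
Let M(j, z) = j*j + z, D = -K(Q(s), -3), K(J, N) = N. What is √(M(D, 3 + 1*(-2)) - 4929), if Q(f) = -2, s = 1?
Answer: I*√4919 ≈ 70.136*I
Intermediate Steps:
D = 3 (D = -1*(-3) = 3)
M(j, z) = z + j² (M(j, z) = j² + z = z + j²)
√(M(D, 3 + 1*(-2)) - 4929) = √(((3 + 1*(-2)) + 3²) - 4929) = √(((3 - 2) + 9) - 4929) = √((1 + 9) - 4929) = √(10 - 4929) = √(-4919) = I*√4919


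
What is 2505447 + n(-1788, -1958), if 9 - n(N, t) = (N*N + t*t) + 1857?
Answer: -4527109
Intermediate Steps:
n(N, t) = -1848 - N**2 - t**2 (n(N, t) = 9 - ((N*N + t*t) + 1857) = 9 - ((N**2 + t**2) + 1857) = 9 - (1857 + N**2 + t**2) = 9 + (-1857 - N**2 - t**2) = -1848 - N**2 - t**2)
2505447 + n(-1788, -1958) = 2505447 + (-1848 - 1*(-1788)**2 - 1*(-1958)**2) = 2505447 + (-1848 - 1*3196944 - 1*3833764) = 2505447 + (-1848 - 3196944 - 3833764) = 2505447 - 7032556 = -4527109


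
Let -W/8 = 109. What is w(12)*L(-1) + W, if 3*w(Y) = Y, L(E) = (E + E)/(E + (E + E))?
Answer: -2608/3 ≈ -869.33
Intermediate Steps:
L(E) = ⅔ (L(E) = (2*E)/(E + 2*E) = (2*E)/((3*E)) = (2*E)*(1/(3*E)) = ⅔)
w(Y) = Y/3
W = -872 (W = -8*109 = -872)
w(12)*L(-1) + W = ((⅓)*12)*(⅔) - 872 = 4*(⅔) - 872 = 8/3 - 872 = -2608/3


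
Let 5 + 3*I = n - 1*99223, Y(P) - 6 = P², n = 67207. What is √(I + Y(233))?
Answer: 4*√24537/3 ≈ 208.86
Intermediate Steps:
Y(P) = 6 + P²
I = -32021/3 (I = -5/3 + (67207 - 1*99223)/3 = -5/3 + (67207 - 99223)/3 = -5/3 + (⅓)*(-32016) = -5/3 - 10672 = -32021/3 ≈ -10674.)
√(I + Y(233)) = √(-32021/3 + (6 + 233²)) = √(-32021/3 + (6 + 54289)) = √(-32021/3 + 54295) = √(130864/3) = 4*√24537/3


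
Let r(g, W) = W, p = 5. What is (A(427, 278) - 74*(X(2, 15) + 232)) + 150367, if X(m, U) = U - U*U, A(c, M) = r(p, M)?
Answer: 149017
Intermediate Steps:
A(c, M) = M
X(m, U) = U - U²
(A(427, 278) - 74*(X(2, 15) + 232)) + 150367 = (278 - 74*(15*(1 - 1*15) + 232)) + 150367 = (278 - 74*(15*(1 - 15) + 232)) + 150367 = (278 - 74*(15*(-14) + 232)) + 150367 = (278 - 74*(-210 + 232)) + 150367 = (278 - 74*22) + 150367 = (278 - 1628) + 150367 = -1350 + 150367 = 149017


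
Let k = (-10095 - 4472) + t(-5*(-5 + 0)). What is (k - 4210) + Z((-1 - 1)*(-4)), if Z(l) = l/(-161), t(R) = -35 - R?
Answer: -3032765/161 ≈ -18837.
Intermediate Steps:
Z(l) = -l/161 (Z(l) = l*(-1/161) = -l/161)
k = -14627 (k = (-10095 - 4472) + (-35 - (-5)*(-5 + 0)) = -14567 + (-35 - (-5)*(-5)) = -14567 + (-35 - 1*25) = -14567 + (-35 - 25) = -14567 - 60 = -14627)
(k - 4210) + Z((-1 - 1)*(-4)) = (-14627 - 4210) - (-1 - 1)*(-4)/161 = -18837 - (-2)*(-4)/161 = -18837 - 1/161*8 = -18837 - 8/161 = -3032765/161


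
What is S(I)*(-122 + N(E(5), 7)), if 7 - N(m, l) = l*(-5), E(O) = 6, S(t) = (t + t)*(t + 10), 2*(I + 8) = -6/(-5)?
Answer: 15392/5 ≈ 3078.4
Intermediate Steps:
I = -37/5 (I = -8 + (-6/(-5))/2 = -8 + (-6*(-⅕))/2 = -8 + (½)*(6/5) = -8 + ⅗ = -37/5 ≈ -7.4000)
S(t) = 2*t*(10 + t) (S(t) = (2*t)*(10 + t) = 2*t*(10 + t))
N(m, l) = 7 + 5*l (N(m, l) = 7 - l*(-5) = 7 - (-5)*l = 7 + 5*l)
S(I)*(-122 + N(E(5), 7)) = (2*(-37/5)*(10 - 37/5))*(-122 + (7 + 5*7)) = (2*(-37/5)*(13/5))*(-122 + (7 + 35)) = -962*(-122 + 42)/25 = -962/25*(-80) = 15392/5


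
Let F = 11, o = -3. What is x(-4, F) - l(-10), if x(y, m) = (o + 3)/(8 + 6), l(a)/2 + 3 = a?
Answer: 26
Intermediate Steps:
l(a) = -6 + 2*a
x(y, m) = 0 (x(y, m) = (-3 + 3)/(8 + 6) = 0/14 = 0*(1/14) = 0)
x(-4, F) - l(-10) = 0 - (-6 + 2*(-10)) = 0 - (-6 - 20) = 0 - 1*(-26) = 0 + 26 = 26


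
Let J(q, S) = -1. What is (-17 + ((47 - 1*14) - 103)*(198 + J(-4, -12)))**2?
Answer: 190633249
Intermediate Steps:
(-17 + ((47 - 1*14) - 103)*(198 + J(-4, -12)))**2 = (-17 + ((47 - 1*14) - 103)*(198 - 1))**2 = (-17 + ((47 - 14) - 103)*197)**2 = (-17 + (33 - 103)*197)**2 = (-17 - 70*197)**2 = (-17 - 13790)**2 = (-13807)**2 = 190633249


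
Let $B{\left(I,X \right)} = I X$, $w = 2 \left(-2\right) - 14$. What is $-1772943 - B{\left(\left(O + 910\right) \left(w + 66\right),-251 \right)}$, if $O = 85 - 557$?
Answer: $3504081$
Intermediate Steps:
$O = -472$
$w = -18$ ($w = -4 - 14 = -18$)
$-1772943 - B{\left(\left(O + 910\right) \left(w + 66\right),-251 \right)} = -1772943 - \left(-472 + 910\right) \left(-18 + 66\right) \left(-251\right) = -1772943 - 438 \cdot 48 \left(-251\right) = -1772943 - 21024 \left(-251\right) = -1772943 - -5277024 = -1772943 + 5277024 = 3504081$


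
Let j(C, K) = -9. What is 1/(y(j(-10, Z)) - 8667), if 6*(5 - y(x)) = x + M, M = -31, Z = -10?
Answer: -3/25966 ≈ -0.00011554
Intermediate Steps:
y(x) = 61/6 - x/6 (y(x) = 5 - (x - 31)/6 = 5 - (-31 + x)/6 = 5 + (31/6 - x/6) = 61/6 - x/6)
1/(y(j(-10, Z)) - 8667) = 1/((61/6 - ⅙*(-9)) - 8667) = 1/((61/6 + 3/2) - 8667) = 1/(35/3 - 8667) = 1/(-25966/3) = -3/25966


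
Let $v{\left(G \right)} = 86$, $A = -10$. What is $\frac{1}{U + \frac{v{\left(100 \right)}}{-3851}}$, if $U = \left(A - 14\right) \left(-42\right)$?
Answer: $\frac{3851}{3881722} \approx 0.00099209$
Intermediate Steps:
$U = 1008$ ($U = \left(-10 - 14\right) \left(-42\right) = \left(-24\right) \left(-42\right) = 1008$)
$\frac{1}{U + \frac{v{\left(100 \right)}}{-3851}} = \frac{1}{1008 + \frac{86}{-3851}} = \frac{1}{1008 + 86 \left(- \frac{1}{3851}\right)} = \frac{1}{1008 - \frac{86}{3851}} = \frac{1}{\frac{3881722}{3851}} = \frac{3851}{3881722}$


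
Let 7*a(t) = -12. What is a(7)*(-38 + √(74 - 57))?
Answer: 456/7 - 12*√17/7 ≈ 58.075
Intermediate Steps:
a(t) = -12/7 (a(t) = (⅐)*(-12) = -12/7)
a(7)*(-38 + √(74 - 57)) = -12*(-38 + √(74 - 57))/7 = -12*(-38 + √17)/7 = 456/7 - 12*√17/7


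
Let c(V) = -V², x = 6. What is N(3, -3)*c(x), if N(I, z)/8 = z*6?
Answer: 5184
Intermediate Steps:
N(I, z) = 48*z (N(I, z) = 8*(z*6) = 8*(6*z) = 48*z)
N(3, -3)*c(x) = (48*(-3))*(-1*6²) = -(-144)*36 = -144*(-36) = 5184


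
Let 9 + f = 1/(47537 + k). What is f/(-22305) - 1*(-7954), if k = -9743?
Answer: 1341036784465/168599034 ≈ 7954.0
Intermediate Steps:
f = -340145/37794 (f = -9 + 1/(47537 - 9743) = -9 + 1/37794 = -340145/37794 ≈ -9.0000)
f/(-22305) - 1*(-7954) = -340145/37794/(-22305) - 1*(-7954) = -340145/37794*(-1/22305) + 7954 = 68029/168599034 + 7954 = 1341036784465/168599034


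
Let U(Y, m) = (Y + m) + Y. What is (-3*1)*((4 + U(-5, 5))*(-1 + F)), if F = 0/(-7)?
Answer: -3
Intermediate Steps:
U(Y, m) = m + 2*Y
F = 0 (F = 0*(-⅐) = 0)
(-3*1)*((4 + U(-5, 5))*(-1 + F)) = (-3*1)*((4 + (5 + 2*(-5)))*(-1 + 0)) = -3*(4 + (5 - 10))*(-1) = -3*(4 - 5)*(-1) = -(-3)*(-1) = -3*1 = -3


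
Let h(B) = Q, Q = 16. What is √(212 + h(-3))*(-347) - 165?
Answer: -165 - 694*√57 ≈ -5404.6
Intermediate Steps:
h(B) = 16
√(212 + h(-3))*(-347) - 165 = √(212 + 16)*(-347) - 165 = √228*(-347) - 165 = (2*√57)*(-347) - 165 = -694*√57 - 165 = -165 - 694*√57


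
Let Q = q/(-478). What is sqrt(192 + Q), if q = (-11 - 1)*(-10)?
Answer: 6*sqrt(304247)/239 ≈ 13.847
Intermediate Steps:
q = 120 (q = -12*(-10) = 120)
Q = -60/239 (Q = 120/(-478) = 120*(-1/478) = -60/239 ≈ -0.25105)
sqrt(192 + Q) = sqrt(192 - 60/239) = sqrt(45828/239) = 6*sqrt(304247)/239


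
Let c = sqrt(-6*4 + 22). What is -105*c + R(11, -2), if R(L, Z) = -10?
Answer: -10 - 105*I*sqrt(2) ≈ -10.0 - 148.49*I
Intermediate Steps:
c = I*sqrt(2) (c = sqrt(-24 + 22) = sqrt(-2) = I*sqrt(2) ≈ 1.4142*I)
-105*c + R(11, -2) = -105*I*sqrt(2) - 10 = -10 - 105*I*sqrt(2)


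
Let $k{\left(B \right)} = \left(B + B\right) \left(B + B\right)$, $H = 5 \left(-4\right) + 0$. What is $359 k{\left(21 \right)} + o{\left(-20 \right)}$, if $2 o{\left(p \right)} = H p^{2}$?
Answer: $629276$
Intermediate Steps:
$H = -20$ ($H = -20 + 0 = -20$)
$k{\left(B \right)} = 4 B^{2}$ ($k{\left(B \right)} = 2 B 2 B = 4 B^{2}$)
$o{\left(p \right)} = - 10 p^{2}$ ($o{\left(p \right)} = \frac{\left(-20\right) p^{2}}{2} = - 10 p^{2}$)
$359 k{\left(21 \right)} + o{\left(-20 \right)} = 359 \cdot 4 \cdot 21^{2} - 10 \left(-20\right)^{2} = 359 \cdot 4 \cdot 441 - 4000 = 359 \cdot 1764 - 4000 = 633276 - 4000 = 629276$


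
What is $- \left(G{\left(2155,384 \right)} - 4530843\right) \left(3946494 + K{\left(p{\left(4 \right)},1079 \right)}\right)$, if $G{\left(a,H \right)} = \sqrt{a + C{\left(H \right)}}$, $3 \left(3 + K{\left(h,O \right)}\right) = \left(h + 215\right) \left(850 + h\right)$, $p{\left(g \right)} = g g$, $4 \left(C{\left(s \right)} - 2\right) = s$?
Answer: $18183056794839 - 4013173 \sqrt{2253} \approx 1.8183 \cdot 10^{13}$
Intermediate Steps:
$C{\left(s \right)} = 2 + \frac{s}{4}$
$p{\left(g \right)} = g^{2}$
$K{\left(h,O \right)} = -3 + \frac{\left(215 + h\right) \left(850 + h\right)}{3}$ ($K{\left(h,O \right)} = -3 + \frac{\left(h + 215\right) \left(850 + h\right)}{3} = -3 + \frac{\left(215 + h\right) \left(850 + h\right)}{3}$)
$G{\left(a,H \right)} = \sqrt{2 + a + \frac{H}{4}}$ ($G{\left(a,H \right)} = \sqrt{a + \left(2 + \frac{H}{4}\right)} = \sqrt{2 + a + \frac{H}{4}}$)
$- \left(G{\left(2155,384 \right)} - 4530843\right) \left(3946494 + K{\left(p{\left(4 \right)},1079 \right)}\right) = - \left(\frac{\sqrt{8 + 384 + 4 \cdot 2155}}{2} - 4530843\right) \left(3946494 + \left(\frac{182741}{3} + 355 \cdot 4^{2} + \frac{\left(4^{2}\right)^{2}}{3}\right)\right) = - \left(\frac{\sqrt{8 + 384 + 8620}}{2} - 4530843\right) \left(3946494 + \left(\frac{182741}{3} + 355 \cdot 16 + \frac{16^{2}}{3}\right)\right) = - \left(\frac{\sqrt{9012}}{2} - 4530843\right) \left(3946494 + \left(\frac{182741}{3} + 5680 + \frac{1}{3} \cdot 256\right)\right) = - \left(\frac{2 \sqrt{2253}}{2} - 4530843\right) \left(3946494 + \left(\frac{182741}{3} + 5680 + \frac{256}{3}\right)\right) = - \left(\sqrt{2253} - 4530843\right) \left(3946494 + 66679\right) = - \left(-4530843 + \sqrt{2253}\right) 4013173 = - (-18183056794839 + 4013173 \sqrt{2253}) = 18183056794839 - 4013173 \sqrt{2253}$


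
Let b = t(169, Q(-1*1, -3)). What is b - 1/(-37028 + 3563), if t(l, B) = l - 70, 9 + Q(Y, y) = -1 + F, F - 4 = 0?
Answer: 3313036/33465 ≈ 99.000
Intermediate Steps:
F = 4 (F = 4 + 0 = 4)
Q(Y, y) = -6 (Q(Y, y) = -9 + (-1 + 4) = -9 + 3 = -6)
t(l, B) = -70 + l
b = 99 (b = -70 + 169 = 99)
b - 1/(-37028 + 3563) = 99 - 1/(-37028 + 3563) = 99 - 1/(-33465) = 99 - 1*(-1/33465) = 99 + 1/33465 = 3313036/33465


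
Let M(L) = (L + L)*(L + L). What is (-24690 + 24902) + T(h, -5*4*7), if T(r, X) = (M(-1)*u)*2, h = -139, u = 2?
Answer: 228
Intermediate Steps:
M(L) = 4*L² (M(L) = (2*L)*(2*L) = 4*L²)
T(r, X) = 16 (T(r, X) = ((4*(-1)²)*2)*2 = ((4*1)*2)*2 = (4*2)*2 = 8*2 = 16)
(-24690 + 24902) + T(h, -5*4*7) = (-24690 + 24902) + 16 = 212 + 16 = 228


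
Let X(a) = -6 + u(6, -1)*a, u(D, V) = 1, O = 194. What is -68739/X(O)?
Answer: -68739/188 ≈ -365.63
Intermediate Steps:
X(a) = -6 + a (X(a) = -6 + 1*a = -6 + a)
-68739/X(O) = -68739/(-6 + 194) = -68739/188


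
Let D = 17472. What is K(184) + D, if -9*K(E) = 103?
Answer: 157145/9 ≈ 17461.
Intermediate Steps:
K(E) = -103/9 (K(E) = -⅑*103 = -103/9)
K(184) + D = -103/9 + 17472 = 157145/9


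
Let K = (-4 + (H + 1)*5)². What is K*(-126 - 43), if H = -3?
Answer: -33124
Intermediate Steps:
K = 196 (K = (-4 + (-3 + 1)*5)² = (-4 - 2*5)² = (-4 - 10)² = (-14)² = 196)
K*(-126 - 43) = 196*(-126 - 43) = 196*(-169) = -33124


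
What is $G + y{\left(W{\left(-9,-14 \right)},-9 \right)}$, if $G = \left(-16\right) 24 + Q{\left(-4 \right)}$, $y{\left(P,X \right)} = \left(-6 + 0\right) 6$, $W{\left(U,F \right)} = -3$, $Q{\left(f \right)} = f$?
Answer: $-424$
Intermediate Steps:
$y{\left(P,X \right)} = -36$ ($y{\left(P,X \right)} = \left(-6\right) 6 = -36$)
$G = -388$ ($G = \left(-16\right) 24 - 4 = -384 - 4 = -388$)
$G + y{\left(W{\left(-9,-14 \right)},-9 \right)} = -388 - 36 = -424$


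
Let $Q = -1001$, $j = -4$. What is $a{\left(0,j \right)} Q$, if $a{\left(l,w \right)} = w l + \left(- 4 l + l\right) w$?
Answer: $0$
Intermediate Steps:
$a{\left(l,w \right)} = - 2 l w$ ($a{\left(l,w \right)} = l w + - 3 l w = l w - 3 l w = - 2 l w$)
$a{\left(0,j \right)} Q = \left(-2\right) 0 \left(-4\right) \left(-1001\right) = 0 \left(-1001\right) = 0$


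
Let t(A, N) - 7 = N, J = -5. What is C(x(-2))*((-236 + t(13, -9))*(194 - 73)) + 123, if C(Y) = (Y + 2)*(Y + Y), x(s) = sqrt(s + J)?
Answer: 403295 - 115192*I*sqrt(7) ≈ 4.033e+5 - 3.0477e+5*I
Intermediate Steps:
t(A, N) = 7 + N
x(s) = sqrt(-5 + s) (x(s) = sqrt(s - 5) = sqrt(-5 + s))
C(Y) = 2*Y*(2 + Y) (C(Y) = (2 + Y)*(2*Y) = 2*Y*(2 + Y))
C(x(-2))*((-236 + t(13, -9))*(194 - 73)) + 123 = (2*sqrt(-5 - 2)*(2 + sqrt(-5 - 2)))*((-236 + (7 - 9))*(194 - 73)) + 123 = (2*sqrt(-7)*(2 + sqrt(-7)))*((-236 - 2)*121) + 123 = (2*(I*sqrt(7))*(2 + I*sqrt(7)))*(-238*121) + 123 = (2*I*sqrt(7)*(2 + I*sqrt(7)))*(-28798) + 123 = -57596*I*sqrt(7)*(2 + I*sqrt(7)) + 123 = 123 - 57596*I*sqrt(7)*(2 + I*sqrt(7))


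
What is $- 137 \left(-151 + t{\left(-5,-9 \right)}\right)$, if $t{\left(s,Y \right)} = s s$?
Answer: $17262$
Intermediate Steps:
$t{\left(s,Y \right)} = s^{2}$
$- 137 \left(-151 + t{\left(-5,-9 \right)}\right) = - 137 \left(-151 + \left(-5\right)^{2}\right) = - 137 \left(-151 + 25\right) = \left(-137\right) \left(-126\right) = 17262$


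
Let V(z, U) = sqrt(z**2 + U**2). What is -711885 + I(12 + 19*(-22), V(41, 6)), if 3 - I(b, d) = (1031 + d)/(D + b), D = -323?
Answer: -518960947/729 + sqrt(1717)/729 ≈ -7.1188e+5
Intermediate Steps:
V(z, U) = sqrt(U**2 + z**2)
I(b, d) = 3 - (1031 + d)/(-323 + b)
-711885 + I(12 + 19*(-22), V(41, 6)) = -711885 + (-2000 - sqrt(6**2 + 41**2) + 3*(12 + 19*(-22)))/(-323 + (12 + 19*(-22))) = -711885 + (-2000 - sqrt(36 + 1681) + 3*(12 - 418))/(-323 + (12 - 418)) = -711885 + (-2000 - sqrt(1717) + 3*(-406))/(-323 - 406) = -711885 + (-2000 - sqrt(1717) - 1218)/(-729) = -711885 - (-3218 - sqrt(1717))/729 = -711885 + (3218/729 + sqrt(1717)/729) = -518960947/729 + sqrt(1717)/729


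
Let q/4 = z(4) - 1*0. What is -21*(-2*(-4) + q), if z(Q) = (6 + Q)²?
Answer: -8568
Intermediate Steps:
q = 400 (q = 4*((6 + 4)² - 1*0) = 4*(10² + 0) = 4*(100 + 0) = 4*100 = 400)
-21*(-2*(-4) + q) = -21*(-2*(-4) + 400) = -21*(8 + 400) = -21*408 = -8568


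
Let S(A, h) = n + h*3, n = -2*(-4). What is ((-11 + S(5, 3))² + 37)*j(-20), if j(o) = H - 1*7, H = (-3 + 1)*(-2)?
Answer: -219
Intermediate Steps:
H = 4 (H = -2*(-2) = 4)
n = 8
j(o) = -3 (j(o) = 4 - 1*7 = 4 - 7 = -3)
S(A, h) = 8 + 3*h (S(A, h) = 8 + h*3 = 8 + 3*h)
((-11 + S(5, 3))² + 37)*j(-20) = ((-11 + (8 + 3*3))² + 37)*(-3) = ((-11 + (8 + 9))² + 37)*(-3) = ((-11 + 17)² + 37)*(-3) = (6² + 37)*(-3) = (36 + 37)*(-3) = 73*(-3) = -219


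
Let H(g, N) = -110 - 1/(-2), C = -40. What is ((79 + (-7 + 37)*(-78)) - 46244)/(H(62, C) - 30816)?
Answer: 97010/61851 ≈ 1.5684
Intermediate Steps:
H(g, N) = -219/2 (H(g, N) = -110 - 1*(-1/2) = -110 + 1/2 = -219/2)
((79 + (-7 + 37)*(-78)) - 46244)/(H(62, C) - 30816) = ((79 + (-7 + 37)*(-78)) - 46244)/(-219/2 - 30816) = ((79 + 30*(-78)) - 46244)/(-61851/2) = ((79 - 2340) - 46244)*(-2/61851) = (-2261 - 46244)*(-2/61851) = -48505*(-2/61851) = 97010/61851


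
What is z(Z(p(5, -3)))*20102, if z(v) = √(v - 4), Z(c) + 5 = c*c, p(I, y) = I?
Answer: 80408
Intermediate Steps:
Z(c) = -5 + c² (Z(c) = -5 + c*c = -5 + c²)
z(v) = √(-4 + v)
z(Z(p(5, -3)))*20102 = √(-4 + (-5 + 5²))*20102 = √(-4 + (-5 + 25))*20102 = √(-4 + 20)*20102 = √16*20102 = 4*20102 = 80408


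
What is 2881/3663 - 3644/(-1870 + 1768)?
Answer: 2273639/62271 ≈ 36.512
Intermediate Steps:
2881/3663 - 3644/(-1870 + 1768) = 2881*(1/3663) - 3644/(-102) = 2881/3663 - 3644*(-1/102) = 2881/3663 + 1822/51 = 2273639/62271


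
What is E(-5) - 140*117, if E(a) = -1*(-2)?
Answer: -16378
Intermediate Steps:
E(a) = 2
E(-5) - 140*117 = 2 - 140*117 = 2 - 16380 = -16378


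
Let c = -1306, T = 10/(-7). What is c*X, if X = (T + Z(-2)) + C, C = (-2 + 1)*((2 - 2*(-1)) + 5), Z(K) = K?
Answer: 113622/7 ≈ 16232.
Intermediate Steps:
T = -10/7 (T = 10*(-1/7) = -10/7 ≈ -1.4286)
C = -9 (C = -((2 + 2) + 5) = -(4 + 5) = -1*9 = -9)
X = -87/7 (X = (-10/7 - 2) - 9 = -24/7 - 9 = -87/7 ≈ -12.429)
c*X = -1306*(-87/7) = 113622/7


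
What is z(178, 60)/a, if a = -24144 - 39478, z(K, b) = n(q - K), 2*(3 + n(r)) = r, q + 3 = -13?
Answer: 50/31811 ≈ 0.0015718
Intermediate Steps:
q = -16 (q = -3 - 13 = -16)
n(r) = -3 + r/2
z(K, b) = -11 - K/2 (z(K, b) = -3 + (-16 - K)/2 = -3 + (-8 - K/2) = -11 - K/2)
a = -63622
z(178, 60)/a = (-11 - ½*178)/(-63622) = (-11 - 89)*(-1/63622) = -100*(-1/63622) = 50/31811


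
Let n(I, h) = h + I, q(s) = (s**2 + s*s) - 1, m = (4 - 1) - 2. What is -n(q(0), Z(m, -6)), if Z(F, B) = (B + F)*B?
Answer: -29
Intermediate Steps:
m = 1 (m = 3 - 2 = 1)
q(s) = -1 + 2*s**2 (q(s) = (s**2 + s**2) - 1 = 2*s**2 - 1 = -1 + 2*s**2)
Z(F, B) = B*(B + F)
n(I, h) = I + h
-n(q(0), Z(m, -6)) = -((-1 + 2*0**2) - 6*(-6 + 1)) = -((-1 + 2*0) - 6*(-5)) = -((-1 + 0) + 30) = -(-1 + 30) = -1*29 = -29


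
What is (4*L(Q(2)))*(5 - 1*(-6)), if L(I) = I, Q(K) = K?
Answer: 88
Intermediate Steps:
(4*L(Q(2)))*(5 - 1*(-6)) = (4*2)*(5 - 1*(-6)) = 8*(5 + 6) = 8*11 = 88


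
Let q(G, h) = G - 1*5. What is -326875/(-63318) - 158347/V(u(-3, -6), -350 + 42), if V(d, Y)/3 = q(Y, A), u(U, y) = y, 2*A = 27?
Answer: 3444383657/19818534 ≈ 173.80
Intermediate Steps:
A = 27/2 (A = (½)*27 = 27/2 ≈ 13.500)
q(G, h) = -5 + G (q(G, h) = G - 5 = -5 + G)
V(d, Y) = -15 + 3*Y (V(d, Y) = 3*(-5 + Y) = -15 + 3*Y)
-326875/(-63318) - 158347/V(u(-3, -6), -350 + 42) = -326875/(-63318) - 158347/(-15 + 3*(-350 + 42)) = -326875*(-1/63318) - 158347/(-15 + 3*(-308)) = 326875/63318 - 158347/(-15 - 924) = 326875/63318 - 158347/(-939) = 326875/63318 - 158347*(-1/939) = 326875/63318 + 158347/939 = 3444383657/19818534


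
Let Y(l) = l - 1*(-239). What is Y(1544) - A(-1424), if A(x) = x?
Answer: 3207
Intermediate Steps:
Y(l) = 239 + l (Y(l) = l + 239 = 239 + l)
Y(1544) - A(-1424) = (239 + 1544) - 1*(-1424) = 1783 + 1424 = 3207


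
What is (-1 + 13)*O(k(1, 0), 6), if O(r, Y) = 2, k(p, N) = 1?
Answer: 24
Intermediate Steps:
(-1 + 13)*O(k(1, 0), 6) = (-1 + 13)*2 = 12*2 = 24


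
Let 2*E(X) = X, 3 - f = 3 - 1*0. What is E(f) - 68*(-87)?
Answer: 5916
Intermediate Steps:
f = 0 (f = 3 - (3 - 1*0) = 3 - (3 + 0) = 3 - 1*3 = 3 - 3 = 0)
E(X) = X/2
E(f) - 68*(-87) = (½)*0 - 68*(-87) = 0 + 5916 = 5916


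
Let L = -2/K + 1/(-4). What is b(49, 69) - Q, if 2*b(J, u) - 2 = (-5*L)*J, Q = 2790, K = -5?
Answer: -22459/8 ≈ -2807.4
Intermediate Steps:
L = 3/20 (L = -2/(-5) + 1/(-4) = -2*(-⅕) + 1*(-¼) = ⅖ - ¼ = 3/20 ≈ 0.15000)
b(J, u) = 1 - 3*J/8 (b(J, u) = 1 + ((-5*3/20)*J)/2 = 1 + (-3*J/4)/2 = 1 - 3*J/8)
b(49, 69) - Q = (1 - 3/8*49) - 1*2790 = (1 - 147/8) - 2790 = -139/8 - 2790 = -22459/8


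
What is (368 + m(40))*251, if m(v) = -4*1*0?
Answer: 92368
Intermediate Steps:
m(v) = 0 (m(v) = -4*0 = 0)
(368 + m(40))*251 = (368 + 0)*251 = 368*251 = 92368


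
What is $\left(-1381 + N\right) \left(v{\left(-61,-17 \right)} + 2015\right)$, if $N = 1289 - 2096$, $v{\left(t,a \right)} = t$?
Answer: $-4275352$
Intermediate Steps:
$N = -807$
$\left(-1381 + N\right) \left(v{\left(-61,-17 \right)} + 2015\right) = \left(-1381 - 807\right) \left(-61 + 2015\right) = \left(-2188\right) 1954 = -4275352$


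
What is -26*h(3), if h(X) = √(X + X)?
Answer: -26*√6 ≈ -63.687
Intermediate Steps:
h(X) = √2*√X (h(X) = √(2*X) = √2*√X)
-26*h(3) = -26*√2*√3 = -26*√6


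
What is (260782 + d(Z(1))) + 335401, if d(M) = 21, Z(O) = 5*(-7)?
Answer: 596204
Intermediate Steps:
Z(O) = -35
(260782 + d(Z(1))) + 335401 = (260782 + 21) + 335401 = 260803 + 335401 = 596204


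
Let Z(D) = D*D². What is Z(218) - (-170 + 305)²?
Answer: 10342007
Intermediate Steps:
Z(D) = D³
Z(218) - (-170 + 305)² = 218³ - (-170 + 305)² = 10360232 - 1*135² = 10360232 - 1*18225 = 10360232 - 18225 = 10342007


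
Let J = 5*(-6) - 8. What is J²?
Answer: 1444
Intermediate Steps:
J = -38 (J = -30 - 8 = -38)
J² = (-38)² = 1444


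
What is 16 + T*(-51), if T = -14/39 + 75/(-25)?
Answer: 2435/13 ≈ 187.31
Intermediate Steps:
T = -131/39 (T = -14*1/39 + 75*(-1/25) = -14/39 - 3 = -131/39 ≈ -3.3590)
16 + T*(-51) = 16 - 131/39*(-51) = 16 + 2227/13 = 2435/13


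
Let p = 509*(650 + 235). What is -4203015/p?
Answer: -280201/30031 ≈ -9.3304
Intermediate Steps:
p = 450465 (p = 509*885 = 450465)
-4203015/p = -4203015/450465 = -4203015*1/450465 = -280201/30031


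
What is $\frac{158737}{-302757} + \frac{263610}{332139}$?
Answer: $\frac{9029008109}{33519135741} \approx 0.26937$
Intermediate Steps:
$\frac{158737}{-302757} + \frac{263610}{332139} = 158737 \left(- \frac{1}{302757}\right) + 263610 \cdot \frac{1}{332139} = - \frac{158737}{302757} + \frac{87870}{110713} = \frac{9029008109}{33519135741}$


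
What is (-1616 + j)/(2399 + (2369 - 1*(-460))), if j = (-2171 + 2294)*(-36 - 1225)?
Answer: -156719/5228 ≈ -29.977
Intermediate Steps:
j = -155103 (j = 123*(-1261) = -155103)
(-1616 + j)/(2399 + (2369 - 1*(-460))) = (-1616 - 155103)/(2399 + (2369 - 1*(-460))) = -156719/(2399 + (2369 + 460)) = -156719/(2399 + 2829) = -156719/5228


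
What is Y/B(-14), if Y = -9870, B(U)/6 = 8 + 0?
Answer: -1645/8 ≈ -205.63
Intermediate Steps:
B(U) = 48 (B(U) = 6*(8 + 0) = 6*8 = 48)
Y/B(-14) = -9870/48 = -9870*1/48 = -1645/8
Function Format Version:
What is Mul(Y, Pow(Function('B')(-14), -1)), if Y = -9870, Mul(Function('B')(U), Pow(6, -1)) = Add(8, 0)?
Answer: Rational(-1645, 8) ≈ -205.63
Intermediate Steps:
Function('B')(U) = 48 (Function('B')(U) = Mul(6, Add(8, 0)) = Mul(6, 8) = 48)
Mul(Y, Pow(Function('B')(-14), -1)) = Mul(-9870, Pow(48, -1)) = Mul(-9870, Rational(1, 48)) = Rational(-1645, 8)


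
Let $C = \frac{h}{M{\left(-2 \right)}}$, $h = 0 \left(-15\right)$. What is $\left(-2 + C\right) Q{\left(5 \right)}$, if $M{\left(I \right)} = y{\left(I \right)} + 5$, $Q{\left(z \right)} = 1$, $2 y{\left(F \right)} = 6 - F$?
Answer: $-2$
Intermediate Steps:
$y{\left(F \right)} = 3 - \frac{F}{2}$ ($y{\left(F \right)} = \frac{6 - F}{2} = 3 - \frac{F}{2}$)
$M{\left(I \right)} = 8 - \frac{I}{2}$ ($M{\left(I \right)} = \left(3 - \frac{I}{2}\right) + 5 = 8 - \frac{I}{2}$)
$h = 0$
$C = 0$ ($C = \frac{0}{8 - -1} = \frac{0}{8 + 1} = \frac{0}{9} = 0 \cdot \frac{1}{9} = 0$)
$\left(-2 + C\right) Q{\left(5 \right)} = \left(-2 + 0\right) 1 = \left(-2\right) 1 = -2$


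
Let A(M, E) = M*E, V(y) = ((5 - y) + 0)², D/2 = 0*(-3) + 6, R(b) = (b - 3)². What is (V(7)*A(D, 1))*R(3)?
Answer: 0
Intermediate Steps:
R(b) = (-3 + b)²
D = 12 (D = 2*(0*(-3) + 6) = 2*(0 + 6) = 2*6 = 12)
V(y) = (5 - y)²
A(M, E) = E*M
(V(7)*A(D, 1))*R(3) = ((-5 + 7)²*(1*12))*(-3 + 3)² = (2²*12)*0² = (4*12)*0 = 48*0 = 0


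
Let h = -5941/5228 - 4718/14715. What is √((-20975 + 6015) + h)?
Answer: I*√2459592039833233455/12821670 ≈ 122.32*I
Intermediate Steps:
h = -112087519/76930020 (h = -5941*1/5228 - 4718*1/14715 = -5941/5228 - 4718/14715 = -112087519/76930020 ≈ -1.4570)
√((-20975 + 6015) + h) = √((-20975 + 6015) - 112087519/76930020) = √(-14960 - 112087519/76930020) = √(-1150985186719/76930020) = I*√2459592039833233455/12821670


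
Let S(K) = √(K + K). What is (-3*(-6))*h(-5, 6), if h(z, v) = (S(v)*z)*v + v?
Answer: 108 - 1080*√3 ≈ -1762.6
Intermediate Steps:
S(K) = √2*√K (S(K) = √(2*K) = √2*√K)
h(z, v) = v + z*√2*v^(3/2) (h(z, v) = ((√2*√v)*z)*v + v = (z*√2*√v)*v + v = z*√2*v^(3/2) + v = v + z*√2*v^(3/2))
(-3*(-6))*h(-5, 6) = (-3*(-6))*(6 - 5*√2*6^(3/2)) = 18*(6 - 5*√2*6*√6) = 18*(6 - 60*√3) = 108 - 1080*√3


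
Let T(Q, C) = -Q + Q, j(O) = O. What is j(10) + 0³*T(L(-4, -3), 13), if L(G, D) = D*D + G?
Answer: 10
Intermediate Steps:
L(G, D) = G + D² (L(G, D) = D² + G = G + D²)
T(Q, C) = 0
j(10) + 0³*T(L(-4, -3), 13) = 10 + 0³*0 = 10 + 0*0 = 10 + 0 = 10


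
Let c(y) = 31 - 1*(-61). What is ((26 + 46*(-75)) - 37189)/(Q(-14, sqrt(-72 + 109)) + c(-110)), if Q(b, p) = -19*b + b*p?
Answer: -7269727/60456 - 284291*sqrt(37)/60456 ≈ -148.85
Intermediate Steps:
c(y) = 92 (c(y) = 31 + 61 = 92)
((26 + 46*(-75)) - 37189)/(Q(-14, sqrt(-72 + 109)) + c(-110)) = ((26 + 46*(-75)) - 37189)/(-14*(-19 + sqrt(-72 + 109)) + 92) = ((26 - 3450) - 37189)/(-14*(-19 + sqrt(37)) + 92) = (-3424 - 37189)/((266 - 14*sqrt(37)) + 92) = -40613/(358 - 14*sqrt(37))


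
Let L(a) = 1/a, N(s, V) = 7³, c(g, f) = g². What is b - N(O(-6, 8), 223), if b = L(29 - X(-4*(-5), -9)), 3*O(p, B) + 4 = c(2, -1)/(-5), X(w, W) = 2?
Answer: -9260/27 ≈ -342.96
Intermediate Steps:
O(p, B) = -8/5 (O(p, B) = -4/3 + (2²/(-5))/3 = -4/3 + (4*(-⅕))/3 = -4/3 + (⅓)*(-⅘) = -4/3 - 4/15 = -8/5)
N(s, V) = 343
b = 1/27 (b = 1/(29 - 1*2) = 1/(29 - 2) = 1/27 ≈ 0.037037)
b - N(O(-6, 8), 223) = 1/27 - 1*343 = 1/27 - 343 = -9260/27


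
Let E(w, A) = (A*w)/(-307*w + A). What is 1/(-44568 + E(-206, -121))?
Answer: -63121/2813151802 ≈ -2.2438e-5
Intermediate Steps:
E(w, A) = A*w/(A - 307*w) (E(w, A) = (A*w)/(A - 307*w) = A*w/(A - 307*w))
1/(-44568 + E(-206, -121)) = 1/(-44568 - 121*(-206)/(-121 - 307*(-206))) = 1/(-44568 - 121*(-206)/(-121 + 63242)) = 1/(-44568 - 121*(-206)/63121) = 1/(-44568 - 121*(-206)*1/63121) = 1/(-44568 + 24926/63121) = 1/(-2813151802/63121) = -63121/2813151802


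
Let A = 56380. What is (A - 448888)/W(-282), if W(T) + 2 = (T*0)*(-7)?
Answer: 196254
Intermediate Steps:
W(T) = -2 (W(T) = -2 + (T*0)*(-7) = -2 + 0*(-7) = -2 + 0 = -2)
(A - 448888)/W(-282) = (56380 - 448888)/(-2) = -392508*(-½) = 196254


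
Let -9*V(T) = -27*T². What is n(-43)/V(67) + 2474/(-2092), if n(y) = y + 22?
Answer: -5560215/4695494 ≈ -1.1842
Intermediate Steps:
n(y) = 22 + y
V(T) = 3*T² (V(T) = -(-3)*T² = 3*T²)
n(-43)/V(67) + 2474/(-2092) = (22 - 43)/((3*67²)) + 2474/(-2092) = -21/(3*4489) + 2474*(-1/2092) = -21/13467 - 1237/1046 = -21*1/13467 - 1237/1046 = -7/4489 - 1237/1046 = -5560215/4695494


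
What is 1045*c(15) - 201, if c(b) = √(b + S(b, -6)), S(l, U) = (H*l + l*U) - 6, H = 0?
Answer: -201 + 9405*I ≈ -201.0 + 9405.0*I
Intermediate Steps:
S(l, U) = -6 + U*l (S(l, U) = (0*l + l*U) - 6 = (0 + U*l) - 6 = U*l - 6 = -6 + U*l)
c(b) = √(-6 - 5*b) (c(b) = √(b + (-6 - 6*b)) = √(-6 - 5*b))
1045*c(15) - 201 = 1045*√(-6 - 5*15) - 201 = 1045*√(-6 - 75) - 201 = 1045*√(-81) - 201 = 1045*(9*I) - 201 = 9405*I - 201 = -201 + 9405*I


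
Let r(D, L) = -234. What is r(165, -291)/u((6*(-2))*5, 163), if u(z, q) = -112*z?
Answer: -39/1120 ≈ -0.034821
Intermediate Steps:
r(165, -291)/u((6*(-2))*5, 163) = -234/((-112*6*(-2)*5)) = -234/((-(-1344)*5)) = -234/((-112*(-60))) = -234/6720 = -234*1/6720 = -39/1120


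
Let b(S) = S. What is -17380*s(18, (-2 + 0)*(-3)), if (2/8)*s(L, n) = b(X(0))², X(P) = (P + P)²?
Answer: 0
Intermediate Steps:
X(P) = 4*P² (X(P) = (2*P)² = 4*P²)
s(L, n) = 0 (s(L, n) = 4*(4*0²)² = 4*(4*0)² = 4*0² = 4*0 = 0)
-17380*s(18, (-2 + 0)*(-3)) = -17380*0 = 0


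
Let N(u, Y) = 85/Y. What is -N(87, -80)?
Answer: 17/16 ≈ 1.0625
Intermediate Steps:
-N(87, -80) = -85/(-80) = -85*(-1)/80 = -1*(-17/16) = 17/16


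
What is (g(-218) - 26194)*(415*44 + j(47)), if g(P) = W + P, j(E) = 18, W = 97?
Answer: -480985570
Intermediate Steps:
g(P) = 97 + P
(g(-218) - 26194)*(415*44 + j(47)) = ((97 - 218) - 26194)*(415*44 + 18) = (-121 - 26194)*(18260 + 18) = -26315*18278 = -480985570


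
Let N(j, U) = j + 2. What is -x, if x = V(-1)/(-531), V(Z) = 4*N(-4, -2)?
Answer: -8/531 ≈ -0.015066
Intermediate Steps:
N(j, U) = 2 + j
V(Z) = -8 (V(Z) = 4*(2 - 4) = 4*(-2) = -8)
x = 8/531 (x = -8/(-531) = -8*(-1/531) = 8/531 ≈ 0.015066)
-x = -1*8/531 = -8/531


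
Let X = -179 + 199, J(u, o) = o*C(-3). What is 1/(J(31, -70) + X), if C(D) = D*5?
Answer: 1/1070 ≈ 0.00093458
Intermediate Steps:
C(D) = 5*D
J(u, o) = -15*o (J(u, o) = o*(5*(-3)) = o*(-15) = -15*o)
X = 20
1/(J(31, -70) + X) = 1/(-15*(-70) + 20) = 1/(1050 + 20) = 1/1070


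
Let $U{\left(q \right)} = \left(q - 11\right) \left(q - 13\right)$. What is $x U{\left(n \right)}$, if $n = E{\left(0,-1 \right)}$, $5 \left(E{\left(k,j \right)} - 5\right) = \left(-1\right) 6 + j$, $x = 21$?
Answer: $\frac{36519}{25} \approx 1460.8$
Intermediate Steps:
$E{\left(k,j \right)} = \frac{19}{5} + \frac{j}{5}$ ($E{\left(k,j \right)} = 5 + \frac{\left(-1\right) 6 + j}{5} = 5 + \frac{-6 + j}{5} = 5 + \left(- \frac{6}{5} + \frac{j}{5}\right) = \frac{19}{5} + \frac{j}{5}$)
$n = \frac{18}{5}$ ($n = \frac{19}{5} + \frac{1}{5} \left(-1\right) = \frac{19}{5} - \frac{1}{5} = \frac{18}{5} \approx 3.6$)
$U{\left(q \right)} = \left(-13 + q\right) \left(-11 + q\right)$ ($U{\left(q \right)} = \left(-11 + q\right) \left(-13 + q\right) = \left(-13 + q\right) \left(-11 + q\right)$)
$x U{\left(n \right)} = 21 \left(143 + \left(\frac{18}{5}\right)^{2} - \frac{432}{5}\right) = 21 \left(143 + \frac{324}{25} - \frac{432}{5}\right) = 21 \cdot \frac{1739}{25} = \frac{36519}{25}$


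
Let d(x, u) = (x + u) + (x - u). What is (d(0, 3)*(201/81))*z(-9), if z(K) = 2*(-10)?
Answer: 0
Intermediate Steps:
d(x, u) = 2*x (d(x, u) = (u + x) + (x - u) = 2*x)
z(K) = -20
(d(0, 3)*(201/81))*z(-9) = ((2*0)*(201/81))*(-20) = (0*(201*(1/81)))*(-20) = (0*(67/27))*(-20) = 0*(-20) = 0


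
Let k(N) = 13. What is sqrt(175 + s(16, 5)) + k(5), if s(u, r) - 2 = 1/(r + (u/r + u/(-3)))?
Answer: 13 + sqrt(327918)/43 ≈ 26.317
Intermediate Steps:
s(u, r) = 2 + 1/(r - u/3 + u/r) (s(u, r) = 2 + 1/(r + (u/r + u/(-3))) = 2 + 1/(r + (u/r + u*(-1/3))) = 2 + 1/(r + (u/r - u/3)) = 2 + 1/(r + (-u/3 + u/r)) = 2 + 1/(r - u/3 + u/r))
sqrt(175 + s(16, 5)) + k(5) = sqrt(175 + (3*5 + 6*16 + 6*5**2 - 2*5*16)/(3*16 + 3*5**2 - 1*5*16)) + 13 = sqrt(175 + (15 + 96 + 6*25 - 160)/(48 + 3*25 - 80)) + 13 = sqrt(175 + (15 + 96 + 150 - 160)/(48 + 75 - 80)) + 13 = sqrt(175 + 101/43) + 13 = sqrt(7626/43) + 13 = sqrt(327918)/43 + 13 = 13 + sqrt(327918)/43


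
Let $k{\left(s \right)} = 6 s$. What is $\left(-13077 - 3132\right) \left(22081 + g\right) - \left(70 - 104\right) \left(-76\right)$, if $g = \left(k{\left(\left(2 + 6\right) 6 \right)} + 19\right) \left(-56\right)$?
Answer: $-79248385$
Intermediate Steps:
$g = -17192$ ($g = \left(6 \left(2 + 6\right) 6 + 19\right) \left(-56\right) = \left(6 \cdot 8 \cdot 6 + 19\right) \left(-56\right) = \left(6 \cdot 48 + 19\right) \left(-56\right) = \left(288 + 19\right) \left(-56\right) = 307 \left(-56\right) = -17192$)
$\left(-13077 - 3132\right) \left(22081 + g\right) - \left(70 - 104\right) \left(-76\right) = \left(-13077 - 3132\right) \left(22081 - 17192\right) - \left(70 - 104\right) \left(-76\right) = \left(-16209\right) 4889 - \left(-34\right) \left(-76\right) = -79245801 - 2584 = -79248385$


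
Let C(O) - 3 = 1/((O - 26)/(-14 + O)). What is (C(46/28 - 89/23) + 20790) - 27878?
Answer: -64390340/9089 ≈ -7084.4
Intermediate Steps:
C(O) = 3 + (-14 + O)/(-26 + O) (C(O) = 3 + 1/((O - 26)/(-14 + O)) = 3 + 1/((-26 + O)/(-14 + O)) = 3 + (-14 + O)/(-26 + O))
(C(46/28 - 89/23) + 20790) - 27878 = (4*(-23 + (46/28 - 89/23))/(-26 + (46/28 - 89/23)) + 20790) - 27878 = (4*(-23 + (46*(1/28) - 89*1/23))/(-26 + (46*(1/28) - 89*1/23)) + 20790) - 27878 = (4*(-23 + (23/14 - 89/23))/(-26 + (23/14 - 89/23)) + 20790) - 27878 = (4*(-23 - 717/322)/(-26 - 717/322) + 20790) - 27878 = (4*(-8123/322)/(-9089/322) + 20790) - 27878 = (4*(-322/9089)*(-8123/322) + 20790) - 27878 = (32492/9089 + 20790) - 27878 = 188992802/9089 - 27878 = -64390340/9089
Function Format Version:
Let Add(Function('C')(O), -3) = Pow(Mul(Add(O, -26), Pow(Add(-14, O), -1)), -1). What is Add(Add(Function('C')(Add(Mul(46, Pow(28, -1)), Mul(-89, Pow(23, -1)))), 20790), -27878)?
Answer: Rational(-64390340, 9089) ≈ -7084.4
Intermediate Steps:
Function('C')(O) = Add(3, Mul(Pow(Add(-26, O), -1), Add(-14, O))) (Function('C')(O) = Add(3, Pow(Mul(Add(O, -26), Pow(Add(-14, O), -1)), -1)) = Add(3, Pow(Mul(Add(-26, O), Pow(Add(-14, O), -1)), -1)) = Add(3, Pow(Mul(Pow(Add(-14, O), -1), Add(-26, O)), -1)) = Add(3, Mul(Pow(Add(-26, O), -1), Add(-14, O))))
Add(Add(Function('C')(Add(Mul(46, Pow(28, -1)), Mul(-89, Pow(23, -1)))), 20790), -27878) = Add(Add(Mul(4, Pow(Add(-26, Add(Mul(46, Pow(28, -1)), Mul(-89, Pow(23, -1)))), -1), Add(-23, Add(Mul(46, Pow(28, -1)), Mul(-89, Pow(23, -1))))), 20790), -27878) = Add(Add(Mul(4, Pow(Add(-26, Add(Mul(46, Rational(1, 28)), Mul(-89, Rational(1, 23)))), -1), Add(-23, Add(Mul(46, Rational(1, 28)), Mul(-89, Rational(1, 23))))), 20790), -27878) = Add(Add(Mul(4, Pow(Add(-26, Add(Rational(23, 14), Rational(-89, 23))), -1), Add(-23, Add(Rational(23, 14), Rational(-89, 23)))), 20790), -27878) = Add(Add(Mul(4, Pow(Add(-26, Rational(-717, 322)), -1), Add(-23, Rational(-717, 322))), 20790), -27878) = Add(Add(Mul(4, Pow(Rational(-9089, 322), -1), Rational(-8123, 322)), 20790), -27878) = Add(Add(Mul(4, Rational(-322, 9089), Rational(-8123, 322)), 20790), -27878) = Add(Add(Rational(32492, 9089), 20790), -27878) = Add(Rational(188992802, 9089), -27878) = Rational(-64390340, 9089)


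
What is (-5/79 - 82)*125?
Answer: -810375/79 ≈ -10258.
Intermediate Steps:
(-5/79 - 82)*125 = -6483/79*125 = -810375/79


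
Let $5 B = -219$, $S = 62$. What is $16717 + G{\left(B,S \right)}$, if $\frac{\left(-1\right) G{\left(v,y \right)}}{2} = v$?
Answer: $\frac{84023}{5} \approx 16805.0$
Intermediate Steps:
$B = - \frac{219}{5}$ ($B = \frac{1}{5} \left(-219\right) = - \frac{219}{5} \approx -43.8$)
$G{\left(v,y \right)} = - 2 v$
$16717 + G{\left(B,S \right)} = 16717 - - \frac{438}{5} = 16717 + \frac{438}{5} = \frac{84023}{5}$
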